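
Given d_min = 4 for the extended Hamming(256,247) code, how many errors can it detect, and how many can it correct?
Detection only: up to d_min − 1 = 3 errors.
Correction: up to ⌊(d_min − 1)/2⌋ = ⌊3/2⌋ = 1 errors.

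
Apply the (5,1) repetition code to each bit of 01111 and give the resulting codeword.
Repeat each bit 5× and concatenate:
0→00000  1→11111  1→11111  1→11111  1→11111
Codeword = 0000011111111111111111111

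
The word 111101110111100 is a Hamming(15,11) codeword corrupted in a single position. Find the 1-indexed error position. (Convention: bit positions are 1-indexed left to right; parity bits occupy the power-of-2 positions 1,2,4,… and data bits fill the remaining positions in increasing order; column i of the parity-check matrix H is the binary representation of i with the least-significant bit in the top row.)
Syndrome s = H · r^T (mod 2), r = 111101110111100:
  s[0] = (101010101010101)·(111101110111100) mod 2 = 1+0+1+0+0+0+1+0+0+0+1+0+1+0+0 mod 2 = 1
  s[1] = (011001100110011)·(111101110111100) mod 2 = 0+1+1+0+0+1+1+0+0+1+1+0+0+0+0 mod 2 = 0
  s[2] = (000111100001111)·(111101110111100) mod 2 = 0+0+0+1+0+1+1+0+0+0+0+1+1+0+0 mod 2 = 1
  s[3] = (000000011111111)·(111101110111100) mod 2 = 0+0+0+0+0+0+0+1+0+1+1+1+1+0+0 mod 2 = 1
Syndrome = 1011
Column i of H is the binary representation of i, so the syndrome is the binary index of the flipped bit.
Read s = 1011 with s[0] as LSB: 1·2^0 + 0·2^1 + 1·2^2 + 1·2^3 = 13.
Error is at bit position 13.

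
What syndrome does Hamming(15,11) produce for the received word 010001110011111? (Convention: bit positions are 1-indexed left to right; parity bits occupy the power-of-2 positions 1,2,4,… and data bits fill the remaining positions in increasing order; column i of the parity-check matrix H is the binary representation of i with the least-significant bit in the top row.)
Syndrome s = H · r^T (mod 2), r = 010001110011111:
  s[0] = (101010101010101)·(010001110011111) mod 2 = 0+0+0+0+0+0+1+0+0+0+1+0+1+0+1 mod 2 = 0
  s[1] = (011001100110011)·(010001110011111) mod 2 = 0+1+0+0+0+1+1+0+0+0+1+0+0+1+1 mod 2 = 0
  s[2] = (000111100001111)·(010001110011111) mod 2 = 0+0+0+0+0+1+1+0+0+0+0+1+1+1+1 mod 2 = 0
  s[3] = (000000011111111)·(010001110011111) mod 2 = 0+0+0+0+0+0+0+1+0+0+1+1+1+1+1 mod 2 = 0
Syndrome = 0000
s = 0: no error detected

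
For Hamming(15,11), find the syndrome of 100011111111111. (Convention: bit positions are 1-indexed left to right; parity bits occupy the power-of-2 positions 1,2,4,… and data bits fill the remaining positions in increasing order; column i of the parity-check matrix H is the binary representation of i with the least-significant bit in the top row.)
Syndrome s = H · r^T (mod 2), r = 100011111111111:
  s[0] = (101010101010101)·(100011111111111) mod 2 = 1+0+0+0+1+0+1+0+1+0+1+0+1+0+1 mod 2 = 1
  s[1] = (011001100110011)·(100011111111111) mod 2 = 0+0+0+0+0+1+1+0+0+1+1+0+0+1+1 mod 2 = 0
  s[2] = (000111100001111)·(100011111111111) mod 2 = 0+0+0+0+1+1+1+0+0+0+0+1+1+1+1 mod 2 = 1
  s[3] = (000000011111111)·(100011111111111) mod 2 = 0+0+0+0+0+0+0+1+1+1+1+1+1+1+1 mod 2 = 0
Syndrome = 1010
Non-zero syndrome: error at position 5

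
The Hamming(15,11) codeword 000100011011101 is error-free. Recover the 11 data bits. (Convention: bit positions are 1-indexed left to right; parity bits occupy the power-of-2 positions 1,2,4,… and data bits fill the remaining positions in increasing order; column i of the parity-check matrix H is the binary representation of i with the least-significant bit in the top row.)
Parity bits occupy power-of-2 positions; data bits are at positions {3,5,6,7,9,10,11,12,13,14,15} (1-indexed).
Extract: c[3]=0 c[5]=0 c[6]=0 c[7]=0 c[9]=1 c[10]=0 c[11]=1 c[12]=1 c[13]=1 c[14]=0 c[15]=1
Data = 00001011101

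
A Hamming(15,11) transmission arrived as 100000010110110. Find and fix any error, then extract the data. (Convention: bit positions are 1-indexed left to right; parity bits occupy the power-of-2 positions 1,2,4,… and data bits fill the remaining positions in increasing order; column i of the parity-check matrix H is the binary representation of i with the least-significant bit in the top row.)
Syndrome s = H · r^T (mod 2), r = 100000010110110:
  s[0] = (101010101010101)·(100000010110110) mod 2 = 1+0+0+0+0+0+0+0+0+0+1+0+1+0+0 mod 2 = 1
  s[1] = (011001100110011)·(100000010110110) mod 2 = 0+0+0+0+0+0+0+0+0+1+1+0+0+1+0 mod 2 = 1
  s[2] = (000111100001111)·(100000010110110) mod 2 = 0+0+0+0+0+0+0+0+0+0+0+0+1+1+0 mod 2 = 0
  s[3] = (000000011111111)·(100000010110110) mod 2 = 0+0+0+0+0+0+0+1+0+1+1+0+1+1+0 mod 2 = 1
Syndrome = 1101
Column 11 of H equals this syndrome → error at bit 11 (1-indexed).
Flip bit 11: 100000010110110 → 100000010100110
Extract data bits at positions {3,5,6,7,9,10,11,12,13,14,15}: 00000100110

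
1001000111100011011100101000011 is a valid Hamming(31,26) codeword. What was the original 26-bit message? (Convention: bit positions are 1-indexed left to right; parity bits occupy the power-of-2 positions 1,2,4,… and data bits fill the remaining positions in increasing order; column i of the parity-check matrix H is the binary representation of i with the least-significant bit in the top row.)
Parity bits occupy power-of-2 positions; data bits are at positions {3,5,6,7,9,10,11,12,13,14,15,17,18,19,20,21,22,23,24,25,26,27,28,29,30,31} (1-indexed).
Extract: c[3]=0 c[5]=0 c[6]=0 c[7]=0 c[9]=1 c[10]=1 c[11]=1 c[12]=0 c[13]=0 c[14]=0 c[15]=1 c[17]=0 c[18]=1 c[19]=1 c[20]=1 c[21]=0 c[22]=0 c[23]=1 c[24]=0 c[25]=1 c[26]=0 c[27]=0 c[28]=0 c[29]=0 c[30]=1 c[31]=1
Data = 00001110001011100101000011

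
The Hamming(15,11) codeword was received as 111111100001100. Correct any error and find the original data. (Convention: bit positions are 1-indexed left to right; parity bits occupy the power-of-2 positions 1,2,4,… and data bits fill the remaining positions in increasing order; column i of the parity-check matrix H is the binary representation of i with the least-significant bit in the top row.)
Syndrome s = H · r^T (mod 2), r = 111111100001100:
  s[0] = (101010101010101)·(111111100001100) mod 2 = 1+0+1+0+1+0+1+0+0+0+0+0+1+0+0 mod 2 = 1
  s[1] = (011001100110011)·(111111100001100) mod 2 = 0+1+1+0+0+1+1+0+0+0+0+0+0+0+0 mod 2 = 0
  s[2] = (000111100001111)·(111111100001100) mod 2 = 0+0+0+1+1+1+1+0+0+0+0+1+1+0+0 mod 2 = 0
  s[3] = (000000011111111)·(111111100001100) mod 2 = 0+0+0+0+0+0+0+0+0+0+0+1+1+0+0 mod 2 = 0
Syndrome = 1000
Column 1 of H equals this syndrome → error at bit 1 (1-indexed).
Flip bit 1: 111111100001100 → 011111100001100
Extract data bits at positions {3,5,6,7,9,10,11,12,13,14,15}: 11110001100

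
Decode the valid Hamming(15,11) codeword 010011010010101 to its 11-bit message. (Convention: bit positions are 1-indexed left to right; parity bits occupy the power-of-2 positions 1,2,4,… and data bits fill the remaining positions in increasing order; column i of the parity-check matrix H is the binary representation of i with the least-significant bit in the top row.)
Parity bits occupy power-of-2 positions; data bits are at positions {3,5,6,7,9,10,11,12,13,14,15} (1-indexed).
Extract: c[3]=0 c[5]=1 c[6]=1 c[7]=0 c[9]=0 c[10]=0 c[11]=1 c[12]=0 c[13]=1 c[14]=0 c[15]=1
Data = 01100010101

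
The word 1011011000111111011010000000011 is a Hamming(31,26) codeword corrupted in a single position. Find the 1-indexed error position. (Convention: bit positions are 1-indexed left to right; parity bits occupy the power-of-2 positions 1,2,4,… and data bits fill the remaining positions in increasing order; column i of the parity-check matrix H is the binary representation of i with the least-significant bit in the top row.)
Syndrome s = H · r^T (mod 2), r = 1011011000111111011010000000011:
  s[0] = (1010101010101010101010101010101)·(1011011000111111011010000000011) mod 2 = 1+0+1+0+0+0+1+0+0+0+1+0+1+0+1+0+0+0+1+0+1+0+0+0+0+0+0+0+0+0+1 mod 2 = 1
  s[1] = (0110011001100110011001100110011)·(1011011000111111011010000000011) mod 2 = 0+0+1+0+0+1+1+0+0+0+1+0+0+1+1+0+0+1+1+0+0+0+0+0+0+0+0+0+0+1+1 mod 2 = 0
  s[2] = (0001111000011110000111100001111)·(1011011000111111011010000000011) mod 2 = 0+0+0+1+0+1+1+0+0+0+0+1+1+1+1+0+0+0+0+0+1+0+0+0+0+0+0+0+0+1+1 mod 2 = 0
  s[3] = (0000000111111110000000011111111)·(1011011000111111011010000000011) mod 2 = 0+0+0+0+0+0+0+0+0+0+1+1+1+1+1+0+0+0+0+0+0+0+0+0+0+0+0+0+0+1+1 mod 2 = 1
  s[4] = (0000000000000001111111111111111)·(1011011000111111011010000000011) mod 2 = 0+0+0+0+0+0+0+0+0+0+0+0+0+0+0+1+0+1+1+0+1+0+0+0+0+0+0+0+0+1+1 mod 2 = 0
Syndrome = 10010
Column i of H is the binary representation of i, so the syndrome is the binary index of the flipped bit.
Read s = 10010 with s[0] as LSB: 1·2^0 + 0·2^1 + 0·2^2 + 1·2^3 + 0·2^4 = 9.
Error is at bit position 9.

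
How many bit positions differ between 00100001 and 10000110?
XOR = 10100111, count of 1s = 5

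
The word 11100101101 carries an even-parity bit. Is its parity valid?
Sum of all bits: 1+1+1+0+0+1+0+1+1+0+1 = 7; 7 mod 2 = 1. Result is 1 → parity error detected.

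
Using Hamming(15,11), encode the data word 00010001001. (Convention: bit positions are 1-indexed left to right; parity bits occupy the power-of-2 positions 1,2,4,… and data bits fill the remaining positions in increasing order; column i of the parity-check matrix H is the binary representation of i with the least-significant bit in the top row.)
Codeword c = d · G (mod 2), d = 00010001001:
  c[0] = d·G[:,0] = (00010001001)·(11011010101) mod 2 = 0+0+0+1+0+0+0+0+0+0+1 mod 2 = 0
  c[1] = d·G[:,1] = (00010001001)·(10110110011) mod 2 = 0+0+0+1+0+0+0+0+0+0+1 mod 2 = 0
  c[2] = d·G[:,2] = (00010001001)·(10000000000) mod 2 = 0+0+0+0+0+0+0+0+0+0+0 mod 2 = 0
  c[3] = d·G[:,3] = (00010001001)·(01110001111) mod 2 = 0+0+0+1+0+0+0+1+0+0+1 mod 2 = 1
  c[4] = d·G[:,4] = (00010001001)·(01000000000) mod 2 = 0+0+0+0+0+0+0+0+0+0+0 mod 2 = 0
  c[5] = d·G[:,5] = (00010001001)·(00100000000) mod 2 = 0+0+0+0+0+0+0+0+0+0+0 mod 2 = 0
  c[6] = d·G[:,6] = (00010001001)·(00010000000) mod 2 = 0+0+0+1+0+0+0+0+0+0+0 mod 2 = 1
  c[7] = d·G[:,7] = (00010001001)·(00001111111) mod 2 = 0+0+0+0+0+0+0+1+0+0+1 mod 2 = 0
  c[8] = d·G[:,8] = (00010001001)·(00001000000) mod 2 = 0+0+0+0+0+0+0+0+0+0+0 mod 2 = 0
  c[9] = d·G[:,9] = (00010001001)·(00000100000) mod 2 = 0+0+0+0+0+0+0+0+0+0+0 mod 2 = 0
  c[10] = d·G[:,10] = (00010001001)·(00000010000) mod 2 = 0+0+0+0+0+0+0+0+0+0+0 mod 2 = 0
  c[11] = d·G[:,11] = (00010001001)·(00000001000) mod 2 = 0+0+0+0+0+0+0+1+0+0+0 mod 2 = 1
  c[12] = d·G[:,12] = (00010001001)·(00000000100) mod 2 = 0+0+0+0+0+0+0+0+0+0+0 mod 2 = 0
  c[13] = d·G[:,13] = (00010001001)·(00000000010) mod 2 = 0+0+0+0+0+0+0+0+0+0+0 mod 2 = 0
  c[14] = d·G[:,14] = (00010001001)·(00000000001) mod 2 = 0+0+0+0+0+0+0+0+0+0+1 mod 2 = 1
Codeword = 000100100001001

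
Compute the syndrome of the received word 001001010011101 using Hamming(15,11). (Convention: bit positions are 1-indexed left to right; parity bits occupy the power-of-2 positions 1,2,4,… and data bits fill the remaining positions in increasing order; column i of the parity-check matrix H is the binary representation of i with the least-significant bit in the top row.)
Syndrome s = H · r^T (mod 2), r = 001001010011101:
  s[0] = (101010101010101)·(001001010011101) mod 2 = 0+0+1+0+0+0+0+0+0+0+1+0+1+0+1 mod 2 = 0
  s[1] = (011001100110011)·(001001010011101) mod 2 = 0+0+1+0+0+1+0+0+0+0+1+0+0+0+1 mod 2 = 0
  s[2] = (000111100001111)·(001001010011101) mod 2 = 0+0+0+0+0+1+0+0+0+0+0+1+1+0+1 mod 2 = 0
  s[3] = (000000011111111)·(001001010011101) mod 2 = 0+0+0+0+0+0+0+1+0+0+1+1+1+0+1 mod 2 = 1
Syndrome = 0001
Non-zero syndrome: error at position 8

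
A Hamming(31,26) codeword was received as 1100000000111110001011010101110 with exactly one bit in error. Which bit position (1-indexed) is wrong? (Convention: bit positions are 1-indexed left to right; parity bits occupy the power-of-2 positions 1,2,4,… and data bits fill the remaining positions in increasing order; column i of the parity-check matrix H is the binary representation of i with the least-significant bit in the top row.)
Syndrome s = H · r^T (mod 2), r = 1100000000111110001011010101110:
  s[0] = (1010101010101010101010101010101)·(1100000000111110001011010101110) mod 2 = 1+0+0+0+0+0+0+0+0+0+1+0+1+0+1+0+0+0+1+0+1+0+0+0+0+0+0+0+1+0+0 mod 2 = 1
  s[1] = (0110011001100110011001100110011)·(1100000000111110001011010101110) mod 2 = 0+1+0+0+0+0+0+0+0+0+1+0+0+1+1+0+0+0+1+0+0+1+0+0+0+1+0+0+0+1+0 mod 2 = 0
  s[2] = (0001111000011110000111100001111)·(1100000000111110001011010101110) mod 2 = 0+0+0+0+0+0+0+0+0+0+0+1+1+1+1+0+0+0+0+0+1+1+0+0+0+0+0+1+1+1+0 mod 2 = 1
  s[3] = (0000000111111110000000011111111)·(1100000000111110001011010101110) mod 2 = 0+0+0+0+0+0+0+0+0+0+1+1+1+1+1+0+0+0+0+0+0+0+0+1+0+1+0+1+1+1+0 mod 2 = 0
  s[4] = (0000000000000001111111111111111)·(1100000000111110001011010101110) mod 2 = 0+0+0+0+0+0+0+0+0+0+0+0+0+0+0+0+0+0+1+0+1+1+0+1+0+1+0+1+1+1+0 mod 2 = 0
Syndrome = 10100
Column i of H is the binary representation of i, so the syndrome is the binary index of the flipped bit.
Read s = 10100 with s[0] as LSB: 1·2^0 + 0·2^1 + 1·2^2 + 0·2^3 + 0·2^4 = 5.
Error is at bit position 5.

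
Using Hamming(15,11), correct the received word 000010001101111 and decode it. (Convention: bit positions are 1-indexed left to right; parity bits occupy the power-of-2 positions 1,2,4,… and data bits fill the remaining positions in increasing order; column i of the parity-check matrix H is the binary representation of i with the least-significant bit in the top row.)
Syndrome s = H · r^T (mod 2), r = 000010001101111:
  s[0] = (101010101010101)·(000010001101111) mod 2 = 0+0+0+0+1+0+0+0+1+0+0+0+1+0+1 mod 2 = 0
  s[1] = (011001100110011)·(000010001101111) mod 2 = 0+0+0+0+0+0+0+0+0+1+0+0+0+1+1 mod 2 = 1
  s[2] = (000111100001111)·(000010001101111) mod 2 = 0+0+0+0+1+0+0+0+0+0+0+1+1+1+1 mod 2 = 1
  s[3] = (000000011111111)·(000010001101111) mod 2 = 0+0+0+0+0+0+0+0+1+1+0+1+1+1+1 mod 2 = 0
Syndrome = 0110
Column 6 of H equals this syndrome → error at bit 6 (1-indexed).
Flip bit 6: 000010001101111 → 000011001101111
Extract data bits at positions {3,5,6,7,9,10,11,12,13,14,15}: 01101101111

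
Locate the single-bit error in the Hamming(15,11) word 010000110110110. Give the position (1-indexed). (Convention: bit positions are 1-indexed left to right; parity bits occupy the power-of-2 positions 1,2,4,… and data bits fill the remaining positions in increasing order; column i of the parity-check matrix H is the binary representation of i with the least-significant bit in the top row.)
Syndrome s = H · r^T (mod 2), r = 010000110110110:
  s[0] = (101010101010101)·(010000110110110) mod 2 = 0+0+0+0+0+0+1+0+0+0+1+0+1+0+0 mod 2 = 1
  s[1] = (011001100110011)·(010000110110110) mod 2 = 0+1+0+0+0+0+1+0+0+1+1+0+0+1+0 mod 2 = 1
  s[2] = (000111100001111)·(010000110110110) mod 2 = 0+0+0+0+0+0+1+0+0+0+0+0+1+1+0 mod 2 = 1
  s[3] = (000000011111111)·(010000110110110) mod 2 = 0+0+0+0+0+0+0+1+0+1+1+0+1+1+0 mod 2 = 1
Syndrome = 1111
Column i of H is the binary representation of i, so the syndrome is the binary index of the flipped bit.
Read s = 1111 with s[0] as LSB: 1·2^0 + 1·2^1 + 1·2^2 + 1·2^3 = 15.
Error is at bit position 15.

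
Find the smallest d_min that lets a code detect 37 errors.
Detecting e errors requires d_min ≥ e + 1 = 37 + 1 = 38.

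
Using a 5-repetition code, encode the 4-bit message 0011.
Repeat each bit 5× and concatenate:
0→00000  0→00000  1→11111  1→11111
Codeword = 00000000001111111111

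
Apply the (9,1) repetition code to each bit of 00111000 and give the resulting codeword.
Repeat each bit 9× and concatenate:
0→000000000  0→000000000  1→111111111  1→111111111  1→111111111  0→000000000  0→000000000  0→000000000
Codeword = 000000000000000000111111111111111111111111111000000000000000000000000000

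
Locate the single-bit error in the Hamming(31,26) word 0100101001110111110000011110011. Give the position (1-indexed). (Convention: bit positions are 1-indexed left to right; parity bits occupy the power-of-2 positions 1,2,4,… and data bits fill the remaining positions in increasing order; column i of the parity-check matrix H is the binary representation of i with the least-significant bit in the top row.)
Syndrome s = H · r^T (mod 2), r = 0100101001110111110000011110011:
  s[0] = (1010101010101010101010101010101)·(0100101001110111110000011110011) mod 2 = 0+0+0+0+1+0+1+0+0+0+1+0+0+0+1+0+1+0+0+0+0+0+0+0+1+0+1+0+0+0+1 mod 2 = 0
  s[1] = (0110011001100110011001100110011)·(0100101001110111110000011110011) mod 2 = 0+1+0+0+0+0+1+0+0+1+1+0+0+1+1+0+0+1+0+0+0+0+0+0+0+1+1+0+0+1+1 mod 2 = 1
  s[2] = (0001111000011110000111100001111)·(0100101001110111110000011110011) mod 2 = 0+0+0+0+1+0+1+0+0+0+0+1+0+1+1+0+0+0+0+0+0+0+0+0+0+0+0+0+0+1+1 mod 2 = 1
  s[3] = (0000000111111110000000011111111)·(0100101001110111110000011110011) mod 2 = 0+0+0+0+0+0+0+0+0+1+1+1+0+1+1+0+0+0+0+0+0+0+0+1+1+1+1+0+0+1+1 mod 2 = 1
  s[4] = (0000000000000001111111111111111)·(0100101001110111110000011110011) mod 2 = 0+0+0+0+0+0+0+0+0+0+0+0+0+0+0+1+1+1+0+0+0+0+0+1+1+1+1+0+0+1+1 mod 2 = 1
Syndrome = 01111
Column i of H is the binary representation of i, so the syndrome is the binary index of the flipped bit.
Read s = 01111 with s[0] as LSB: 0·2^0 + 1·2^1 + 1·2^2 + 1·2^3 + 1·2^4 = 30.
Error is at bit position 30.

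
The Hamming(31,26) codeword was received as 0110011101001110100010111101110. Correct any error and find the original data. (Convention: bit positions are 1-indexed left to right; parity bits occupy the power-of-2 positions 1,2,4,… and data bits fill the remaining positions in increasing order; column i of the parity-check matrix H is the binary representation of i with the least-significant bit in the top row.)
Syndrome s = H · r^T (mod 2), r = 0110011101001110100010111101110:
  s[0] = (1010101010101010101010101010101)·(0110011101001110100010111101110) mod 2 = 0+0+1+0+0+0+1+0+0+0+0+0+1+0+1+0+1+0+0+0+1+0+1+0+1+0+0+0+1+0+0 mod 2 = 1
  s[1] = (0110011001100110011001100110011)·(0110011101001110100010111101110) mod 2 = 0+1+1+0+0+1+1+0+0+1+0+0+0+1+1+0+0+0+0+0+0+0+1+0+0+1+0+0+0+1+0 mod 2 = 0
  s[2] = (0001111000011110000111100001111)·(0110011101001110100010111101110) mod 2 = 0+0+0+0+0+1+1+0+0+0+0+0+1+1+1+0+0+0+0+0+1+0+1+0+0+0+0+1+1+1+0 mod 2 = 0
  s[3] = (0000000111111110000000011111111)·(0110011101001110100010111101110) mod 2 = 0+0+0+0+0+0+0+1+0+1+0+0+1+1+1+0+0+0+0+0+0+0+0+1+1+1+0+1+1+1+0 mod 2 = 1
  s[4] = (0000000000000001111111111111111)·(0110011101001110100010111101110) mod 2 = 0+0+0+0+0+0+0+0+0+0+0+0+0+0+0+0+1+0+0+0+1+0+1+1+1+1+0+1+1+1+0 mod 2 = 1
Syndrome = 10011
Column 25 of H equals this syndrome → error at bit 25 (1-indexed).
Flip bit 25: 0110011101001110100010111101110 → 0110011101001110100010110101110
Extract data bits at positions {3,5,6,7,9,10,11,12,13,14,15,17,18,19,20,21,22,23,24,25,26,27,28,29,30,31}: 10110100111100010110101110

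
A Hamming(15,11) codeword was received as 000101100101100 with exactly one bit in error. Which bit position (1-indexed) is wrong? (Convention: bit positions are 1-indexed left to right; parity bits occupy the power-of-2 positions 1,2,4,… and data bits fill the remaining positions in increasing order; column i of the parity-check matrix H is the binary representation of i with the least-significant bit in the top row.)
Syndrome s = H · r^T (mod 2), r = 000101100101100:
  s[0] = (101010101010101)·(000101100101100) mod 2 = 0+0+0+0+0+0+1+0+0+0+0+0+1+0+0 mod 2 = 0
  s[1] = (011001100110011)·(000101100101100) mod 2 = 0+0+0+0+0+1+1+0+0+1+0+0+0+0+0 mod 2 = 1
  s[2] = (000111100001111)·(000101100101100) mod 2 = 0+0+0+1+0+1+1+0+0+0+0+1+1+0+0 mod 2 = 1
  s[3] = (000000011111111)·(000101100101100) mod 2 = 0+0+0+0+0+0+0+0+0+1+0+1+1+0+0 mod 2 = 1
Syndrome = 0111
Column i of H is the binary representation of i, so the syndrome is the binary index of the flipped bit.
Read s = 0111 with s[0] as LSB: 0·2^0 + 1·2^1 + 1·2^2 + 1·2^3 = 14.
Error is at bit position 14.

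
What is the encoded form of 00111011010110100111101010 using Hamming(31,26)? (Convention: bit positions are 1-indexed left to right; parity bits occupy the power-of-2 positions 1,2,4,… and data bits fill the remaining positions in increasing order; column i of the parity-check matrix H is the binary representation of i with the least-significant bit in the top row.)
Codeword c = d · G (mod 2), d = 00111011010110100111101010:
  c[0] = d·G[:,0] = (00111011010110100111101010)·(11011010101101010101010101) mod 2 = 0+0+0+1+1+0+1+0+0+0+0+1+0+0+0+0+0+1+0+1+0+0+0+0+0+0 mod 2 = 0
  c[1] = d·G[:,1] = (00111011010110100111101010)·(10110110011011001100110011) mod 2 = 0+0+1+1+0+0+1+0+0+1+0+0+1+0+0+0+0+1+0+0+1+0+0+0+1+0 mod 2 = 0
  c[2] = d·G[:,2] = (00111011010110100111101010)·(10000000000000000000000000) mod 2 = 0+0+0+0+0+0+0+0+0+0+0+0+0+0+0+0+0+0+0+0+0+0+0+0+0+0 mod 2 = 0
  c[3] = d·G[:,3] = (00111011010110100111101010)·(01110001111000111100001111) mod 2 = 0+0+1+1+0+0+0+1+0+1+0+0+0+0+1+0+0+1+0+0+0+0+1+0+1+0 mod 2 = 0
  c[4] = d·G[:,4] = (00111011010110100111101010)·(01000000000000000000000000) mod 2 = 0+0+0+0+0+0+0+0+0+0+0+0+0+0+0+0+0+0+0+0+0+0+0+0+0+0 mod 2 = 0
  c[5] = d·G[:,5] = (00111011010110100111101010)·(00100000000000000000000000) mod 2 = 0+0+1+0+0+0+0+0+0+0+0+0+0+0+0+0+0+0+0+0+0+0+0+0+0+0 mod 2 = 1
  c[6] = d·G[:,6] = (00111011010110100111101010)·(00010000000000000000000000) mod 2 = 0+0+0+1+0+0+0+0+0+0+0+0+0+0+0+0+0+0+0+0+0+0+0+0+0+0 mod 2 = 1
  c[7] = d·G[:,7] = (00111011010110100111101010)·(00001111111000000011111111) mod 2 = 0+0+0+0+1+0+1+1+0+1+0+0+0+0+0+0+0+0+1+1+1+0+1+0+1+0 mod 2 = 1
  c[8] = d·G[:,8] = (00111011010110100111101010)·(00001000000000000000000000) mod 2 = 0+0+0+0+1+0+0+0+0+0+0+0+0+0+0+0+0+0+0+0+0+0+0+0+0+0 mod 2 = 1
  c[9] = d·G[:,9] = (00111011010110100111101010)·(00000100000000000000000000) mod 2 = 0+0+0+0+0+0+0+0+0+0+0+0+0+0+0+0+0+0+0+0+0+0+0+0+0+0 mod 2 = 0
  c[10] = d·G[:,10] = (00111011010110100111101010)·(00000010000000000000000000) mod 2 = 0+0+0+0+0+0+1+0+0+0+0+0+0+0+0+0+0+0+0+0+0+0+0+0+0+0 mod 2 = 1
  c[11] = d·G[:,11] = (00111011010110100111101010)·(00000001000000000000000000) mod 2 = 0+0+0+0+0+0+0+1+0+0+0+0+0+0+0+0+0+0+0+0+0+0+0+0+0+0 mod 2 = 1
  c[12] = d·G[:,12] = (00111011010110100111101010)·(00000000100000000000000000) mod 2 = 0+0+0+0+0+0+0+0+0+0+0+0+0+0+0+0+0+0+0+0+0+0+0+0+0+0 mod 2 = 0
  c[13] = d·G[:,13] = (00111011010110100111101010)·(00000000010000000000000000) mod 2 = 0+0+0+0+0+0+0+0+0+1+0+0+0+0+0+0+0+0+0+0+0+0+0+0+0+0 mod 2 = 1
  c[14] = d·G[:,14] = (00111011010110100111101010)·(00000000001000000000000000) mod 2 = 0+0+0+0+0+0+0+0+0+0+0+0+0+0+0+0+0+0+0+0+0+0+0+0+0+0 mod 2 = 0
  c[15] = d·G[:,15] = (00111011010110100111101010)·(00000000000111111111111111) mod 2 = 0+0+0+0+0+0+0+0+0+0+0+1+1+0+1+0+0+1+1+1+1+0+1+0+1+0 mod 2 = 1
  c[16] = d·G[:,16] = (00111011010110100111101010)·(00000000000100000000000000) mod 2 = 0+0+0+0+0+0+0+0+0+0+0+1+0+0+0+0+0+0+0+0+0+0+0+0+0+0 mod 2 = 1
  c[17] = d·G[:,17] = (00111011010110100111101010)·(00000000000010000000000000) mod 2 = 0+0+0+0+0+0+0+0+0+0+0+0+1+0+0+0+0+0+0+0+0+0+0+0+0+0 mod 2 = 1
  c[18] = d·G[:,18] = (00111011010110100111101010)·(00000000000001000000000000) mod 2 = 0+0+0+0+0+0+0+0+0+0+0+0+0+0+0+0+0+0+0+0+0+0+0+0+0+0 mod 2 = 0
  c[19] = d·G[:,19] = (00111011010110100111101010)·(00000000000000100000000000) mod 2 = 0+0+0+0+0+0+0+0+0+0+0+0+0+0+1+0+0+0+0+0+0+0+0+0+0+0 mod 2 = 1
  c[20] = d·G[:,20] = (00111011010110100111101010)·(00000000000000010000000000) mod 2 = 0+0+0+0+0+0+0+0+0+0+0+0+0+0+0+0+0+0+0+0+0+0+0+0+0+0 mod 2 = 0
  c[21] = d·G[:,21] = (00111011010110100111101010)·(00000000000000001000000000) mod 2 = 0+0+0+0+0+0+0+0+0+0+0+0+0+0+0+0+0+0+0+0+0+0+0+0+0+0 mod 2 = 0
  c[22] = d·G[:,22] = (00111011010110100111101010)·(00000000000000000100000000) mod 2 = 0+0+0+0+0+0+0+0+0+0+0+0+0+0+0+0+0+1+0+0+0+0+0+0+0+0 mod 2 = 1
  c[23] = d·G[:,23] = (00111011010110100111101010)·(00000000000000000010000000) mod 2 = 0+0+0+0+0+0+0+0+0+0+0+0+0+0+0+0+0+0+1+0+0+0+0+0+0+0 mod 2 = 1
  c[24] = d·G[:,24] = (00111011010110100111101010)·(00000000000000000001000000) mod 2 = 0+0+0+0+0+0+0+0+0+0+0+0+0+0+0+0+0+0+0+1+0+0+0+0+0+0 mod 2 = 1
  c[25] = d·G[:,25] = (00111011010110100111101010)·(00000000000000000000100000) mod 2 = 0+0+0+0+0+0+0+0+0+0+0+0+0+0+0+0+0+0+0+0+1+0+0+0+0+0 mod 2 = 1
  c[26] = d·G[:,26] = (00111011010110100111101010)·(00000000000000000000010000) mod 2 = 0+0+0+0+0+0+0+0+0+0+0+0+0+0+0+0+0+0+0+0+0+0+0+0+0+0 mod 2 = 0
  c[27] = d·G[:,27] = (00111011010110100111101010)·(00000000000000000000001000) mod 2 = 0+0+0+0+0+0+0+0+0+0+0+0+0+0+0+0+0+0+0+0+0+0+1+0+0+0 mod 2 = 1
  c[28] = d·G[:,28] = (00111011010110100111101010)·(00000000000000000000000100) mod 2 = 0+0+0+0+0+0+0+0+0+0+0+0+0+0+0+0+0+0+0+0+0+0+0+0+0+0 mod 2 = 0
  c[29] = d·G[:,29] = (00111011010110100111101010)·(00000000000000000000000010) mod 2 = 0+0+0+0+0+0+0+0+0+0+0+0+0+0+0+0+0+0+0+0+0+0+0+0+1+0 mod 2 = 1
  c[30] = d·G[:,30] = (00111011010110100111101010)·(00000000000000000000000001) mod 2 = 0+0+0+0+0+0+0+0+0+0+0+0+0+0+0+0+0+0+0+0+0+0+0+0+0+0 mod 2 = 0
Codeword = 0000011110110101110100111101010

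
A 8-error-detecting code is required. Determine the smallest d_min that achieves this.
Detecting e errors requires d_min ≥ e + 1 = 8 + 1 = 9.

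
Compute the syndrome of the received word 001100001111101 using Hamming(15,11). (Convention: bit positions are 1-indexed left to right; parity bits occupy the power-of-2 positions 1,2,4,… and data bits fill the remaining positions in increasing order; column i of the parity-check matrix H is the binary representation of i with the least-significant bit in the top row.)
Syndrome s = H · r^T (mod 2), r = 001100001111101:
  s[0] = (101010101010101)·(001100001111101) mod 2 = 0+0+1+0+0+0+0+0+1+0+1+0+1+0+1 mod 2 = 1
  s[1] = (011001100110011)·(001100001111101) mod 2 = 0+0+1+0+0+0+0+0+0+1+1+0+0+0+1 mod 2 = 0
  s[2] = (000111100001111)·(001100001111101) mod 2 = 0+0+0+1+0+0+0+0+0+0+0+1+1+0+1 mod 2 = 0
  s[3] = (000000011111111)·(001100001111101) mod 2 = 0+0+0+0+0+0+0+0+1+1+1+1+1+0+1 mod 2 = 0
Syndrome = 1000
Non-zero syndrome: error at position 1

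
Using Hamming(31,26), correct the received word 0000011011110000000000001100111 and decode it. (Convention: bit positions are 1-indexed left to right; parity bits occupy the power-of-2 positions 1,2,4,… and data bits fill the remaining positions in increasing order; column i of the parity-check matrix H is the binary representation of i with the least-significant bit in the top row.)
Syndrome s = H · r^T (mod 2), r = 0000011011110000000000001100111:
  s[0] = (1010101010101010101010101010101)·(0000011011110000000000001100111) mod 2 = 0+0+0+0+0+0+1+0+1+0+1+0+0+0+0+0+0+0+0+0+0+0+0+0+1+0+0+0+1+0+1 mod 2 = 0
  s[1] = (0110011001100110011001100110011)·(0000011011110000000000001100111) mod 2 = 0+0+0+0+0+1+1+0+0+1+1+0+0+0+0+0+0+0+0+0+0+0+0+0+0+1+0+0+0+1+1 mod 2 = 1
  s[2] = (0001111000011110000111100001111)·(0000011011110000000000001100111) mod 2 = 0+0+0+0+0+1+1+0+0+0+0+1+0+0+0+0+0+0+0+0+0+0+0+0+0+0+0+0+1+1+1 mod 2 = 0
  s[3] = (0000000111111110000000011111111)·(0000011011110000000000001100111) mod 2 = 0+0+0+0+0+0+0+0+1+1+1+1+0+0+0+0+0+0+0+0+0+0+0+0+1+1+0+0+1+1+1 mod 2 = 1
  s[4] = (0000000000000001111111111111111)·(0000011011110000000000001100111) mod 2 = 0+0+0+0+0+0+0+0+0+0+0+0+0+0+0+0+0+0+0+0+0+0+0+0+1+1+0+0+1+1+1 mod 2 = 1
Syndrome = 01011
Column 26 of H equals this syndrome → error at bit 26 (1-indexed).
Flip bit 26: 0000011011110000000000001100111 → 0000011011110000000000001000111
Extract data bits at positions {3,5,6,7,9,10,11,12,13,14,15,17,18,19,20,21,22,23,24,25,26,27,28,29,30,31}: 00111111000000000001000111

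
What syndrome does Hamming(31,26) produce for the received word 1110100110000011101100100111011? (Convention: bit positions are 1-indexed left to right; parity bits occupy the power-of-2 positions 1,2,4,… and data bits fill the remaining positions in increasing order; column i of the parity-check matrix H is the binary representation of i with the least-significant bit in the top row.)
Syndrome s = H · r^T (mod 2), r = 1110100110000011101100100111011:
  s[0] = (1010101010101010101010101010101)·(1110100110000011101100100111011) mod 2 = 1+0+1+0+1+0+0+0+1+0+0+0+0+0+1+0+1+0+1+0+0+0+1+0+0+0+1+0+0+0+1 mod 2 = 0
  s[1] = (0110011001100110011001100110011)·(1110100110000011101100100111011) mod 2 = 0+1+1+0+0+0+0+0+0+0+0+0+0+0+1+0+0+0+1+0+0+0+1+0+0+1+1+0+0+1+1 mod 2 = 1
  s[2] = (0001111000011110000111100001111)·(1110100110000011101100100111011) mod 2 = 0+0+0+0+1+0+0+0+0+0+0+0+0+0+1+0+0+0+0+1+0+0+1+0+0+0+0+1+0+1+1 mod 2 = 1
  s[3] = (0000000111111110000000011111111)·(1110100110000011101100100111011) mod 2 = 0+0+0+0+0+0+0+1+1+0+0+0+0+0+1+0+0+0+0+0+0+0+0+0+0+1+1+1+0+1+1 mod 2 = 0
  s[4] = (0000000000000001111111111111111)·(1110100110000011101100100111011) mod 2 = 0+0+0+0+0+0+0+0+0+0+0+0+0+0+0+1+1+0+1+1+0+0+1+0+0+1+1+1+0+1+1 mod 2 = 0
Syndrome = 01100
Non-zero syndrome: error at position 6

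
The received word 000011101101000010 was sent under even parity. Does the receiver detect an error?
Sum of received bits: 0+0+0+0+1+1+1+0+1+1+0+1+0+0+0+0+1+0 = 7; 7 mod 2 = 1. Result is 1 ≠ 0 → error detected.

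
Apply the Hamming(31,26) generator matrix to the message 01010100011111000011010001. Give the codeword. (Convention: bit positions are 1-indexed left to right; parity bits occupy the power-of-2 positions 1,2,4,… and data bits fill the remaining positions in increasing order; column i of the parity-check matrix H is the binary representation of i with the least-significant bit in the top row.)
Codeword c = d · G (mod 2), d = 01010100011111000011010001:
  c[0] = d·G[:,0] = (01010100011111000011010001)·(11011010101101010101010101) mod 2 = 0+1+0+1+0+0+0+0+0+0+1+1+0+1+0+0+0+0+0+1+0+1+0+0+0+1 mod 2 = 0
  c[1] = d·G[:,1] = (01010100011111000011010001)·(10110110011011001100110011) mod 2 = 0+0+0+1+0+1+0+0+0+1+1+0+1+1+0+0+0+0+0+0+0+1+0+0+0+1 mod 2 = 0
  c[2] = d·G[:,2] = (01010100011111000011010001)·(10000000000000000000000000) mod 2 = 0+0+0+0+0+0+0+0+0+0+0+0+0+0+0+0+0+0+0+0+0+0+0+0+0+0 mod 2 = 0
  c[3] = d·G[:,3] = (01010100011111000011010001)·(01110001111000111100001111) mod 2 = 0+1+0+1+0+0+0+0+0+1+1+0+0+0+0+0+0+0+0+0+0+0+0+0+0+1 mod 2 = 1
  c[4] = d·G[:,4] = (01010100011111000011010001)·(01000000000000000000000000) mod 2 = 0+1+0+0+0+0+0+0+0+0+0+0+0+0+0+0+0+0+0+0+0+0+0+0+0+0 mod 2 = 1
  c[5] = d·G[:,5] = (01010100011111000011010001)·(00100000000000000000000000) mod 2 = 0+0+0+0+0+0+0+0+0+0+0+0+0+0+0+0+0+0+0+0+0+0+0+0+0+0 mod 2 = 0
  c[6] = d·G[:,6] = (01010100011111000011010001)·(00010000000000000000000000) mod 2 = 0+0+0+1+0+0+0+0+0+0+0+0+0+0+0+0+0+0+0+0+0+0+0+0+0+0 mod 2 = 1
  c[7] = d·G[:,7] = (01010100011111000011010001)·(00001111111000000011111111) mod 2 = 0+0+0+0+0+1+0+0+0+1+1+0+0+0+0+0+0+0+1+1+0+1+0+0+0+1 mod 2 = 1
  c[8] = d·G[:,8] = (01010100011111000011010001)·(00001000000000000000000000) mod 2 = 0+0+0+0+0+0+0+0+0+0+0+0+0+0+0+0+0+0+0+0+0+0+0+0+0+0 mod 2 = 0
  c[9] = d·G[:,9] = (01010100011111000011010001)·(00000100000000000000000000) mod 2 = 0+0+0+0+0+1+0+0+0+0+0+0+0+0+0+0+0+0+0+0+0+0+0+0+0+0 mod 2 = 1
  c[10] = d·G[:,10] = (01010100011111000011010001)·(00000010000000000000000000) mod 2 = 0+0+0+0+0+0+0+0+0+0+0+0+0+0+0+0+0+0+0+0+0+0+0+0+0+0 mod 2 = 0
  c[11] = d·G[:,11] = (01010100011111000011010001)·(00000001000000000000000000) mod 2 = 0+0+0+0+0+0+0+0+0+0+0+0+0+0+0+0+0+0+0+0+0+0+0+0+0+0 mod 2 = 0
  c[12] = d·G[:,12] = (01010100011111000011010001)·(00000000100000000000000000) mod 2 = 0+0+0+0+0+0+0+0+0+0+0+0+0+0+0+0+0+0+0+0+0+0+0+0+0+0 mod 2 = 0
  c[13] = d·G[:,13] = (01010100011111000011010001)·(00000000010000000000000000) mod 2 = 0+0+0+0+0+0+0+0+0+1+0+0+0+0+0+0+0+0+0+0+0+0+0+0+0+0 mod 2 = 1
  c[14] = d·G[:,14] = (01010100011111000011010001)·(00000000001000000000000000) mod 2 = 0+0+0+0+0+0+0+0+0+0+1+0+0+0+0+0+0+0+0+0+0+0+0+0+0+0 mod 2 = 1
  c[15] = d·G[:,15] = (01010100011111000011010001)·(00000000000111111111111111) mod 2 = 0+0+0+0+0+0+0+0+0+0+0+1+1+1+0+0+0+0+1+1+0+1+0+0+0+1 mod 2 = 1
  c[16] = d·G[:,16] = (01010100011111000011010001)·(00000000000100000000000000) mod 2 = 0+0+0+0+0+0+0+0+0+0+0+1+0+0+0+0+0+0+0+0+0+0+0+0+0+0 mod 2 = 1
  c[17] = d·G[:,17] = (01010100011111000011010001)·(00000000000010000000000000) mod 2 = 0+0+0+0+0+0+0+0+0+0+0+0+1+0+0+0+0+0+0+0+0+0+0+0+0+0 mod 2 = 1
  c[18] = d·G[:,18] = (01010100011111000011010001)·(00000000000001000000000000) mod 2 = 0+0+0+0+0+0+0+0+0+0+0+0+0+1+0+0+0+0+0+0+0+0+0+0+0+0 mod 2 = 1
  c[19] = d·G[:,19] = (01010100011111000011010001)·(00000000000000100000000000) mod 2 = 0+0+0+0+0+0+0+0+0+0+0+0+0+0+0+0+0+0+0+0+0+0+0+0+0+0 mod 2 = 0
  c[20] = d·G[:,20] = (01010100011111000011010001)·(00000000000000010000000000) mod 2 = 0+0+0+0+0+0+0+0+0+0+0+0+0+0+0+0+0+0+0+0+0+0+0+0+0+0 mod 2 = 0
  c[21] = d·G[:,21] = (01010100011111000011010001)·(00000000000000001000000000) mod 2 = 0+0+0+0+0+0+0+0+0+0+0+0+0+0+0+0+0+0+0+0+0+0+0+0+0+0 mod 2 = 0
  c[22] = d·G[:,22] = (01010100011111000011010001)·(00000000000000000100000000) mod 2 = 0+0+0+0+0+0+0+0+0+0+0+0+0+0+0+0+0+0+0+0+0+0+0+0+0+0 mod 2 = 0
  c[23] = d·G[:,23] = (01010100011111000011010001)·(00000000000000000010000000) mod 2 = 0+0+0+0+0+0+0+0+0+0+0+0+0+0+0+0+0+0+1+0+0+0+0+0+0+0 mod 2 = 1
  c[24] = d·G[:,24] = (01010100011111000011010001)·(00000000000000000001000000) mod 2 = 0+0+0+0+0+0+0+0+0+0+0+0+0+0+0+0+0+0+0+1+0+0+0+0+0+0 mod 2 = 1
  c[25] = d·G[:,25] = (01010100011111000011010001)·(00000000000000000000100000) mod 2 = 0+0+0+0+0+0+0+0+0+0+0+0+0+0+0+0+0+0+0+0+0+0+0+0+0+0 mod 2 = 0
  c[26] = d·G[:,26] = (01010100011111000011010001)·(00000000000000000000010000) mod 2 = 0+0+0+0+0+0+0+0+0+0+0+0+0+0+0+0+0+0+0+0+0+1+0+0+0+0 mod 2 = 1
  c[27] = d·G[:,27] = (01010100011111000011010001)·(00000000000000000000001000) mod 2 = 0+0+0+0+0+0+0+0+0+0+0+0+0+0+0+0+0+0+0+0+0+0+0+0+0+0 mod 2 = 0
  c[28] = d·G[:,28] = (01010100011111000011010001)·(00000000000000000000000100) mod 2 = 0+0+0+0+0+0+0+0+0+0+0+0+0+0+0+0+0+0+0+0+0+0+0+0+0+0 mod 2 = 0
  c[29] = d·G[:,29] = (01010100011111000011010001)·(00000000000000000000000010) mod 2 = 0+0+0+0+0+0+0+0+0+0+0+0+0+0+0+0+0+0+0+0+0+0+0+0+0+0 mod 2 = 0
  c[30] = d·G[:,30] = (01010100011111000011010001)·(00000000000000000000000001) mod 2 = 0+0+0+0+0+0+0+0+0+0+0+0+0+0+0+0+0+0+0+0+0+0+0+0+0+1 mod 2 = 1
Codeword = 0001101101000111111000011010001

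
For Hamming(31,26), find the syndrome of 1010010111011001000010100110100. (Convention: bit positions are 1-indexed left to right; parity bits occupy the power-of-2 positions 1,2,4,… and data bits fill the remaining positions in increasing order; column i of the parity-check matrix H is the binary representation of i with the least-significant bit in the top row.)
Syndrome s = H · r^T (mod 2), r = 1010010111011001000010100110100:
  s[0] = (1010101010101010101010101010101)·(1010010111011001000010100110100) mod 2 = 1+0+1+0+0+0+0+0+1+0+0+0+1+0+0+0+0+0+0+0+1+0+1+0+0+0+1+0+1+0+0 mod 2 = 0
  s[1] = (0110011001100110011001100110011)·(1010010111011001000010100110100) mod 2 = 0+0+1+0+0+1+0+0+0+1+0+0+0+0+0+0+0+0+0+0+0+0+1+0+0+1+1+0+0+0+0 mod 2 = 0
  s[2] = (0001111000011110000111100001111)·(1010010111011001000010100110100) mod 2 = 0+0+0+0+0+1+0+0+0+0+0+1+1+0+0+0+0+0+0+0+1+0+1+0+0+0+0+0+1+0+0 mod 2 = 0
  s[3] = (0000000111111110000000011111111)·(1010010111011001000010100110100) mod 2 = 0+0+0+0+0+0+0+1+1+1+0+1+1+0+0+0+0+0+0+0+0+0+0+0+0+1+1+0+1+0+0 mod 2 = 0
  s[4] = (0000000000000001111111111111111)·(1010010111011001000010100110100) mod 2 = 0+0+0+0+0+0+0+0+0+0+0+0+0+0+0+1+0+0+0+0+1+0+1+0+0+1+1+0+1+0+0 mod 2 = 0
Syndrome = 00000
s = 0: no error detected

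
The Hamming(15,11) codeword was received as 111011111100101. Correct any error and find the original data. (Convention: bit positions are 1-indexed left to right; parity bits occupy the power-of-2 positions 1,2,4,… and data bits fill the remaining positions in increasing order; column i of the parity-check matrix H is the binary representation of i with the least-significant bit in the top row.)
Syndrome s = H · r^T (mod 2), r = 111011111100101:
  s[0] = (101010101010101)·(111011111100101) mod 2 = 1+0+1+0+1+0+1+0+1+0+0+0+1+0+1 mod 2 = 1
  s[1] = (011001100110011)·(111011111100101) mod 2 = 0+1+1+0+0+1+1+0+0+1+0+0+0+0+1 mod 2 = 0
  s[2] = (000111100001111)·(111011111100101) mod 2 = 0+0+0+0+1+1+1+0+0+0+0+0+1+0+1 mod 2 = 1
  s[3] = (000000011111111)·(111011111100101) mod 2 = 0+0+0+0+0+0+0+1+1+1+0+0+1+0+1 mod 2 = 1
Syndrome = 1011
Column 13 of H equals this syndrome → error at bit 13 (1-indexed).
Flip bit 13: 111011111100101 → 111011111100001
Extract data bits at positions {3,5,6,7,9,10,11,12,13,14,15}: 11111100001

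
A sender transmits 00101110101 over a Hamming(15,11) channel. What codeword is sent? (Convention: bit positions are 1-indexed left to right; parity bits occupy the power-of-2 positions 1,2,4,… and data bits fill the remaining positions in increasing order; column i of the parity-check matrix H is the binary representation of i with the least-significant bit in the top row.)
Codeword c = d · G (mod 2), d = 00101110101:
  c[0] = d·G[:,0] = (00101110101)·(11011010101) mod 2 = 0+0+0+0+1+0+1+0+1+0+1 mod 2 = 0
  c[1] = d·G[:,1] = (00101110101)·(10110110011) mod 2 = 0+0+1+0+0+1+1+0+0+0+1 mod 2 = 0
  c[2] = d·G[:,2] = (00101110101)·(10000000000) mod 2 = 0+0+0+0+0+0+0+0+0+0+0 mod 2 = 0
  c[3] = d·G[:,3] = (00101110101)·(01110001111) mod 2 = 0+0+1+0+0+0+0+0+1+0+1 mod 2 = 1
  c[4] = d·G[:,4] = (00101110101)·(01000000000) mod 2 = 0+0+0+0+0+0+0+0+0+0+0 mod 2 = 0
  c[5] = d·G[:,5] = (00101110101)·(00100000000) mod 2 = 0+0+1+0+0+0+0+0+0+0+0 mod 2 = 1
  c[6] = d·G[:,6] = (00101110101)·(00010000000) mod 2 = 0+0+0+0+0+0+0+0+0+0+0 mod 2 = 0
  c[7] = d·G[:,7] = (00101110101)·(00001111111) mod 2 = 0+0+0+0+1+1+1+0+1+0+1 mod 2 = 1
  c[8] = d·G[:,8] = (00101110101)·(00001000000) mod 2 = 0+0+0+0+1+0+0+0+0+0+0 mod 2 = 1
  c[9] = d·G[:,9] = (00101110101)·(00000100000) mod 2 = 0+0+0+0+0+1+0+0+0+0+0 mod 2 = 1
  c[10] = d·G[:,10] = (00101110101)·(00000010000) mod 2 = 0+0+0+0+0+0+1+0+0+0+0 mod 2 = 1
  c[11] = d·G[:,11] = (00101110101)·(00000001000) mod 2 = 0+0+0+0+0+0+0+0+0+0+0 mod 2 = 0
  c[12] = d·G[:,12] = (00101110101)·(00000000100) mod 2 = 0+0+0+0+0+0+0+0+1+0+0 mod 2 = 1
  c[13] = d·G[:,13] = (00101110101)·(00000000010) mod 2 = 0+0+0+0+0+0+0+0+0+0+0 mod 2 = 0
  c[14] = d·G[:,14] = (00101110101)·(00000000001) mod 2 = 0+0+0+0+0+0+0+0+0+0+1 mod 2 = 1
Codeword = 000101011110101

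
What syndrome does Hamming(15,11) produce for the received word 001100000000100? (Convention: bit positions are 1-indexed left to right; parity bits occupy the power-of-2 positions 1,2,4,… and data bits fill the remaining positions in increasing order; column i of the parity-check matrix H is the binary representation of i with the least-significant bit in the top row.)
Syndrome s = H · r^T (mod 2), r = 001100000000100:
  s[0] = (101010101010101)·(001100000000100) mod 2 = 0+0+1+0+0+0+0+0+0+0+0+0+1+0+0 mod 2 = 0
  s[1] = (011001100110011)·(001100000000100) mod 2 = 0+0+1+0+0+0+0+0+0+0+0+0+0+0+0 mod 2 = 1
  s[2] = (000111100001111)·(001100000000100) mod 2 = 0+0+0+1+0+0+0+0+0+0+0+0+1+0+0 mod 2 = 0
  s[3] = (000000011111111)·(001100000000100) mod 2 = 0+0+0+0+0+0+0+0+0+0+0+0+1+0+0 mod 2 = 1
Syndrome = 0101
Non-zero syndrome: error at position 10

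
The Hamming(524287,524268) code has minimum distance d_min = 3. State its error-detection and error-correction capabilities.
Detection only: up to d_min − 1 = 2 errors.
Correction: up to ⌊(d_min − 1)/2⌋ = ⌊2/2⌋ = 1 errors.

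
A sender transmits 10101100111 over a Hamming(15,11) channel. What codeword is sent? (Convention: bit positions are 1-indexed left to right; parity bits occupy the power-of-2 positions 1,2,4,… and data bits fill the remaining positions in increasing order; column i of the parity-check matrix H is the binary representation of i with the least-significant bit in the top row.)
Codeword c = d · G (mod 2), d = 10101100111:
  c[0] = d·G[:,0] = (10101100111)·(11011010101) mod 2 = 1+0+0+0+1+0+0+0+1+0+1 mod 2 = 0
  c[1] = d·G[:,1] = (10101100111)·(10110110011) mod 2 = 1+0+1+0+0+1+0+0+0+1+1 mod 2 = 1
  c[2] = d·G[:,2] = (10101100111)·(10000000000) mod 2 = 1+0+0+0+0+0+0+0+0+0+0 mod 2 = 1
  c[3] = d·G[:,3] = (10101100111)·(01110001111) mod 2 = 0+0+1+0+0+0+0+0+1+1+1 mod 2 = 0
  c[4] = d·G[:,4] = (10101100111)·(01000000000) mod 2 = 0+0+0+0+0+0+0+0+0+0+0 mod 2 = 0
  c[5] = d·G[:,5] = (10101100111)·(00100000000) mod 2 = 0+0+1+0+0+0+0+0+0+0+0 mod 2 = 1
  c[6] = d·G[:,6] = (10101100111)·(00010000000) mod 2 = 0+0+0+0+0+0+0+0+0+0+0 mod 2 = 0
  c[7] = d·G[:,7] = (10101100111)·(00001111111) mod 2 = 0+0+0+0+1+1+0+0+1+1+1 mod 2 = 1
  c[8] = d·G[:,8] = (10101100111)·(00001000000) mod 2 = 0+0+0+0+1+0+0+0+0+0+0 mod 2 = 1
  c[9] = d·G[:,9] = (10101100111)·(00000100000) mod 2 = 0+0+0+0+0+1+0+0+0+0+0 mod 2 = 1
  c[10] = d·G[:,10] = (10101100111)·(00000010000) mod 2 = 0+0+0+0+0+0+0+0+0+0+0 mod 2 = 0
  c[11] = d·G[:,11] = (10101100111)·(00000001000) mod 2 = 0+0+0+0+0+0+0+0+0+0+0 mod 2 = 0
  c[12] = d·G[:,12] = (10101100111)·(00000000100) mod 2 = 0+0+0+0+0+0+0+0+1+0+0 mod 2 = 1
  c[13] = d·G[:,13] = (10101100111)·(00000000010) mod 2 = 0+0+0+0+0+0+0+0+0+1+0 mod 2 = 1
  c[14] = d·G[:,14] = (10101100111)·(00000000001) mod 2 = 0+0+0+0+0+0+0+0+0+0+1 mod 2 = 1
Codeword = 011001011100111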